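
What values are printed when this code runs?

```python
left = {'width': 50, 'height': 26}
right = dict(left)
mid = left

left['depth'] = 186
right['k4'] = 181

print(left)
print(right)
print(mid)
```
{'width': 50, 'height': 26, 'depth': 186}
{'width': 50, 'height': 26, 'k4': 181}
{'width': 50, 'height': 26, 'depth': 186}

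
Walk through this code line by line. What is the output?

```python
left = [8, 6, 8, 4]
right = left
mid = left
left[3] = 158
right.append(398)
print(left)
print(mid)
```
[8, 6, 8, 158, 398]
[8, 6, 8, 158, 398]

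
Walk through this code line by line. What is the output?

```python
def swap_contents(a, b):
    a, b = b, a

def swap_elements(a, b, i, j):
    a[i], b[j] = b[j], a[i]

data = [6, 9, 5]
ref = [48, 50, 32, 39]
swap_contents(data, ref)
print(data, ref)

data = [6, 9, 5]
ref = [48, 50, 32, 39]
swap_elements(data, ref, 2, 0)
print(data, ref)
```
[6, 9, 5] [48, 50, 32, 39]
[6, 9, 48] [5, 50, 32, 39]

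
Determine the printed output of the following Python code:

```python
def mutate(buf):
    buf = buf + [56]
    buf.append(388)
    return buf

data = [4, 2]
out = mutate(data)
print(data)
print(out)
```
[4, 2]
[4, 2, 56, 388]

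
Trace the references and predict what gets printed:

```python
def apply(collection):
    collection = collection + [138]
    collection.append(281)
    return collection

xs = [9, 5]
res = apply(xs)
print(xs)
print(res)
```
[9, 5]
[9, 5, 138, 281]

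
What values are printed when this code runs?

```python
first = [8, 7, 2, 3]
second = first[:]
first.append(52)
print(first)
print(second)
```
[8, 7, 2, 3, 52]
[8, 7, 2, 3]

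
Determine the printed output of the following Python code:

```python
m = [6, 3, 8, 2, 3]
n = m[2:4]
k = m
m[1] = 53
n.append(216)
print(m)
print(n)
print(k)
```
[6, 53, 8, 2, 3]
[8, 2, 216]
[6, 53, 8, 2, 3]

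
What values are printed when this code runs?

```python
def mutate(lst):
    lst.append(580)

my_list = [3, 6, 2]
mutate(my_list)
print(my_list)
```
[3, 6, 2, 580]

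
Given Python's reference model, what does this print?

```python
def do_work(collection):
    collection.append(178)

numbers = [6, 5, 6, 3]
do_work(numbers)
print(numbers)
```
[6, 5, 6, 3, 178]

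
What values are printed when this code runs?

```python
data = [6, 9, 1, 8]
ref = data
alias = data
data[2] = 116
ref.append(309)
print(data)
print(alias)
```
[6, 9, 116, 8, 309]
[6, 9, 116, 8, 309]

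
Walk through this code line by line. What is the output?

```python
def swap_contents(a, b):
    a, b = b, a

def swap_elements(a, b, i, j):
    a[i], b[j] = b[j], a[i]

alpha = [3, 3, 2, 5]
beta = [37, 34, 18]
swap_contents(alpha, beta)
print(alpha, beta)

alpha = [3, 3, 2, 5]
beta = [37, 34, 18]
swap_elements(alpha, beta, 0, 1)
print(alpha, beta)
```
[3, 3, 2, 5] [37, 34, 18]
[34, 3, 2, 5] [37, 3, 18]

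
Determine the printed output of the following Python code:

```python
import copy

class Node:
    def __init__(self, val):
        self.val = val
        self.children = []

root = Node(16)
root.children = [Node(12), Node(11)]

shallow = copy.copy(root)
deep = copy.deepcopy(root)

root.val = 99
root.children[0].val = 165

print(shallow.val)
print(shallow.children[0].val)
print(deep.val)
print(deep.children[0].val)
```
16
165
16
12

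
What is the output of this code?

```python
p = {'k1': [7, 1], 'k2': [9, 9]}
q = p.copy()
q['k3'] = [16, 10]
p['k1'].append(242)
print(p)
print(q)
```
{'k1': [7, 1, 242], 'k2': [9, 9]}
{'k1': [7, 1, 242], 'k2': [9, 9], 'k3': [16, 10]}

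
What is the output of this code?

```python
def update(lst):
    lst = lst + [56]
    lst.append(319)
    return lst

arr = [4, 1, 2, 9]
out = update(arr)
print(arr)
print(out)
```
[4, 1, 2, 9]
[4, 1, 2, 9, 56, 319]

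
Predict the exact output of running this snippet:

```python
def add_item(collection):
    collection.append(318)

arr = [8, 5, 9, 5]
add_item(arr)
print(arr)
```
[8, 5, 9, 5, 318]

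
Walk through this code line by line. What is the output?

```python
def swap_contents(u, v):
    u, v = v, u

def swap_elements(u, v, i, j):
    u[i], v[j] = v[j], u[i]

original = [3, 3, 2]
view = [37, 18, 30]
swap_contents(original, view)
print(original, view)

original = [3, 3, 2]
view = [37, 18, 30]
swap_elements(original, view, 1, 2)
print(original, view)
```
[3, 3, 2] [37, 18, 30]
[3, 30, 2] [37, 18, 3]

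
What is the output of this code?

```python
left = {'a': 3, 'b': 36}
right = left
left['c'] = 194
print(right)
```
{'a': 3, 'b': 36, 'c': 194}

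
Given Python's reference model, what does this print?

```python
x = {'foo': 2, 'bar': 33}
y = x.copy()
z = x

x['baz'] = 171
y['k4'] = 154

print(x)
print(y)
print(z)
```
{'foo': 2, 'bar': 33, 'baz': 171}
{'foo': 2, 'bar': 33, 'k4': 154}
{'foo': 2, 'bar': 33, 'baz': 171}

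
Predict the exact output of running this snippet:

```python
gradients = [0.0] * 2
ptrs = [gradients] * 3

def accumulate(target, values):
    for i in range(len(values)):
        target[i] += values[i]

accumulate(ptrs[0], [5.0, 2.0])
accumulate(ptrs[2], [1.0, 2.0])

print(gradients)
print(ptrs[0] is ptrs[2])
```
[6.0, 4.0]
True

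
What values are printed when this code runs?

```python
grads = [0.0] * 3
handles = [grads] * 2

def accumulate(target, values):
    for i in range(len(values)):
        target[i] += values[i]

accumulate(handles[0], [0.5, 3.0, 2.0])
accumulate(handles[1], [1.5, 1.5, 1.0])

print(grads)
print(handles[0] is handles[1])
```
[2.0, 4.5, 3.0]
True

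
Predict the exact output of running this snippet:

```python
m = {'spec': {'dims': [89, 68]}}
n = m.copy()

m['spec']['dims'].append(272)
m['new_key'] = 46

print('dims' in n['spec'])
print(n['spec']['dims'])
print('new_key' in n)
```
True
[89, 68, 272]
False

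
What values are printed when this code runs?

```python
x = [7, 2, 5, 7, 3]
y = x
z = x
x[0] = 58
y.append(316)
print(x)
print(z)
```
[58, 2, 5, 7, 3, 316]
[58, 2, 5, 7, 3, 316]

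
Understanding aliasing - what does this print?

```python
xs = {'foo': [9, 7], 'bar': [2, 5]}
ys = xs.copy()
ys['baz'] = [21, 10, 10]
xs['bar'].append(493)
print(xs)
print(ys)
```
{'foo': [9, 7], 'bar': [2, 5, 493]}
{'foo': [9, 7], 'bar': [2, 5, 493], 'baz': [21, 10, 10]}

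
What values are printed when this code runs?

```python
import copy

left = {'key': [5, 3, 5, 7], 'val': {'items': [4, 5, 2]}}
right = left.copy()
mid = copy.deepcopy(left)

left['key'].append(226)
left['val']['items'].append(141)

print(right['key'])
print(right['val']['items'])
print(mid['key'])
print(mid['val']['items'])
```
[5, 3, 5, 7, 226]
[4, 5, 2, 141]
[5, 3, 5, 7]
[4, 5, 2]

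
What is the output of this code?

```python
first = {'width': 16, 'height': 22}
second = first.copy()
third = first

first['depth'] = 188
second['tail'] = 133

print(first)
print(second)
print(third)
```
{'width': 16, 'height': 22, 'depth': 188}
{'width': 16, 'height': 22, 'tail': 133}
{'width': 16, 'height': 22, 'depth': 188}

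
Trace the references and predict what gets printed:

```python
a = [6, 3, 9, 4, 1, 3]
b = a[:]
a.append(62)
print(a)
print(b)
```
[6, 3, 9, 4, 1, 3, 62]
[6, 3, 9, 4, 1, 3]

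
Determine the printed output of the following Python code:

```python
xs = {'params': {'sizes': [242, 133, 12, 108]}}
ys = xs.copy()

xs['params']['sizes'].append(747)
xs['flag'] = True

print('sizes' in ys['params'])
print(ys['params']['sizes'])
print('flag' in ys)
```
True
[242, 133, 12, 108, 747]
False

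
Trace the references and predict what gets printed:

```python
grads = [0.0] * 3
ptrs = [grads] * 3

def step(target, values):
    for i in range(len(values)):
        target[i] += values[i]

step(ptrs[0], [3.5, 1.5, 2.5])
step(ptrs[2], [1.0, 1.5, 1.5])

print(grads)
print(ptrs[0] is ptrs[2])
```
[4.5, 3.0, 4.0]
True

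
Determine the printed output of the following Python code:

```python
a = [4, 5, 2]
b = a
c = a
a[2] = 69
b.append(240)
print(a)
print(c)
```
[4, 5, 69, 240]
[4, 5, 69, 240]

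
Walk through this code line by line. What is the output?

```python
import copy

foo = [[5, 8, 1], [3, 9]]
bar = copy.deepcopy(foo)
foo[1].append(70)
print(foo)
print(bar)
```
[[5, 8, 1], [3, 9, 70]]
[[5, 8, 1], [3, 9]]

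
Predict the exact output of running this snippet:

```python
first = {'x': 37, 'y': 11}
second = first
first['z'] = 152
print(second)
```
{'x': 37, 'y': 11, 'z': 152}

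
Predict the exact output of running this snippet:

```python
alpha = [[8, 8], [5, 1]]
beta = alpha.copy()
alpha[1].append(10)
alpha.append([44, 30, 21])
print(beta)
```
[[8, 8], [5, 1, 10]]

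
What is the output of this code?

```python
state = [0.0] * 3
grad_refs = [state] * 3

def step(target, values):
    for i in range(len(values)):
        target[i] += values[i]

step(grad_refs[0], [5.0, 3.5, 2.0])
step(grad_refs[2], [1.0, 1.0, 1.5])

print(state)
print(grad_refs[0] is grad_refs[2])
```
[6.0, 4.5, 3.5]
True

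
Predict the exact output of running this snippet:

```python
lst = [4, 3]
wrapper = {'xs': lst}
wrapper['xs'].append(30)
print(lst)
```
[4, 3, 30]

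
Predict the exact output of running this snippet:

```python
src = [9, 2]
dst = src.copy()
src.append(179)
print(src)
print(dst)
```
[9, 2, 179]
[9, 2]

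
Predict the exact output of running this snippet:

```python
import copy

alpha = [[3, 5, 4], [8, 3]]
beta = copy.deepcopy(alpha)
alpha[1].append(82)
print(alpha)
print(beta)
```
[[3, 5, 4], [8, 3, 82]]
[[3, 5, 4], [8, 3]]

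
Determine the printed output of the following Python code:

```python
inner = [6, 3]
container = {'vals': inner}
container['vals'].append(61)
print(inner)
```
[6, 3, 61]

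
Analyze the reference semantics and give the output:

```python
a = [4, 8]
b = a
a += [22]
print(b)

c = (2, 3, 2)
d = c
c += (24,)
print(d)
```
[4, 8, 22]
(2, 3, 2)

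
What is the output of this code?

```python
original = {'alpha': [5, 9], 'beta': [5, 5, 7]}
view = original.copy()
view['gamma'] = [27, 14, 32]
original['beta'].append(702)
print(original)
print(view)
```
{'alpha': [5, 9], 'beta': [5, 5, 7, 702]}
{'alpha': [5, 9], 'beta': [5, 5, 7, 702], 'gamma': [27, 14, 32]}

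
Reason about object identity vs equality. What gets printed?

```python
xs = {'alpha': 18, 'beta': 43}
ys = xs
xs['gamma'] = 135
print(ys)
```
{'alpha': 18, 'beta': 43, 'gamma': 135}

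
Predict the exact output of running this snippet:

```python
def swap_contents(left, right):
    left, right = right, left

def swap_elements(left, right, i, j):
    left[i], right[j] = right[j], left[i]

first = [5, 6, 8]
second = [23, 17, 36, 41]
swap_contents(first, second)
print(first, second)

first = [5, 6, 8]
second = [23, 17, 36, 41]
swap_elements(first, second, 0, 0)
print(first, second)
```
[5, 6, 8] [23, 17, 36, 41]
[23, 6, 8] [5, 17, 36, 41]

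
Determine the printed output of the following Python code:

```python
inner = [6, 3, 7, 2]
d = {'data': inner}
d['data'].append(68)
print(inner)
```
[6, 3, 7, 2, 68]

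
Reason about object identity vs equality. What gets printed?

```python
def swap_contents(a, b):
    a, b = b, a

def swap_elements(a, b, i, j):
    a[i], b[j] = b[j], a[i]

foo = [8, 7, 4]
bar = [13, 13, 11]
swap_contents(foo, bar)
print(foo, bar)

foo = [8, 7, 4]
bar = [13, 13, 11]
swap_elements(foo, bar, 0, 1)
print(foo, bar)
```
[8, 7, 4] [13, 13, 11]
[13, 7, 4] [13, 8, 11]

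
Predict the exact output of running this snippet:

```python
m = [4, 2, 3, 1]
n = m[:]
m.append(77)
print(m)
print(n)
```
[4, 2, 3, 1, 77]
[4, 2, 3, 1]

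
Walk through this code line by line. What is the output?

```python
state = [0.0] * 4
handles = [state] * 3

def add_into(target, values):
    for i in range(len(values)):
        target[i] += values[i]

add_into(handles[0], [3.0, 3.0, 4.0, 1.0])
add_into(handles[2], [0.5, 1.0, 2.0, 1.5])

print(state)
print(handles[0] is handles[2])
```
[3.5, 4.0, 6.0, 2.5]
True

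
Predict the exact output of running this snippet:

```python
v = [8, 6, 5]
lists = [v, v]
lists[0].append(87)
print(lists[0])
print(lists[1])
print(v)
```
[8, 6, 5, 87]
[8, 6, 5, 87]
[8, 6, 5, 87]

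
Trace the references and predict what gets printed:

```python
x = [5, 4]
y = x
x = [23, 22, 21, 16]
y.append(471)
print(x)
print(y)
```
[23, 22, 21, 16]
[5, 4, 471]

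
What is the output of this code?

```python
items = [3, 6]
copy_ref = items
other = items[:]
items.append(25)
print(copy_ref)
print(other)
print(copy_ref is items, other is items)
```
[3, 6, 25]
[3, 6]
True False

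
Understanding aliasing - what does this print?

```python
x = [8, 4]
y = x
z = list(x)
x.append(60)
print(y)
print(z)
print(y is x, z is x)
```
[8, 4, 60]
[8, 4]
True False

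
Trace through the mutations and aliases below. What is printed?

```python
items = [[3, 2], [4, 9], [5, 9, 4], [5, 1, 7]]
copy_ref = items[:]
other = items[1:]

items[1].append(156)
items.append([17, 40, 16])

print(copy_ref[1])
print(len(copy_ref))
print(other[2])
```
[4, 9, 156]
4
[5, 1, 7]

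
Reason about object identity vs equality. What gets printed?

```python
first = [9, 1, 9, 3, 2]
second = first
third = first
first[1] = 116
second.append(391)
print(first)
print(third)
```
[9, 116, 9, 3, 2, 391]
[9, 116, 9, 3, 2, 391]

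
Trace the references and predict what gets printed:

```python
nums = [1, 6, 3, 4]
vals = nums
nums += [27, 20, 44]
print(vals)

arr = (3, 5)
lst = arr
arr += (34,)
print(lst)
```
[1, 6, 3, 4, 27, 20, 44]
(3, 5)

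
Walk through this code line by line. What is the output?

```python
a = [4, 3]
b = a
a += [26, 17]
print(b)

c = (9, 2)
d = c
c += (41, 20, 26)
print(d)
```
[4, 3, 26, 17]
(9, 2)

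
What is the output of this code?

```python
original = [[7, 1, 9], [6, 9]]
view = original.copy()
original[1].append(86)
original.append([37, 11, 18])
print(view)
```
[[7, 1, 9], [6, 9, 86]]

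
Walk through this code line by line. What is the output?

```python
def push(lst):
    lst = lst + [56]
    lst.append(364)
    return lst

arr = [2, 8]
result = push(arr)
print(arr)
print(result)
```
[2, 8]
[2, 8, 56, 364]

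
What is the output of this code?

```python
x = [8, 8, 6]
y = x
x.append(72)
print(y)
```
[8, 8, 6, 72]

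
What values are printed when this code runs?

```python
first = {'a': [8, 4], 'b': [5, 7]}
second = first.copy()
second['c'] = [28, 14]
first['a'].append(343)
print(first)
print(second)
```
{'a': [8, 4, 343], 'b': [5, 7]}
{'a': [8, 4, 343], 'b': [5, 7], 'c': [28, 14]}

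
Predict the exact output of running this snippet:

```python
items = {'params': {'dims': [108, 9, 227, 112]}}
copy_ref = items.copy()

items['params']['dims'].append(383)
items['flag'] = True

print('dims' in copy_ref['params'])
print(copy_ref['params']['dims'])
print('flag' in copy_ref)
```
True
[108, 9, 227, 112, 383]
False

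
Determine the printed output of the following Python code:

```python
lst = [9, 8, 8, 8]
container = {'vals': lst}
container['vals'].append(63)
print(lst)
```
[9, 8, 8, 8, 63]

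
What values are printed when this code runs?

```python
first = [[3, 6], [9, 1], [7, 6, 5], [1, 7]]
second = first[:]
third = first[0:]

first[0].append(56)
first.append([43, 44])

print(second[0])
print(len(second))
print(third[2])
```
[3, 6, 56]
4
[7, 6, 5]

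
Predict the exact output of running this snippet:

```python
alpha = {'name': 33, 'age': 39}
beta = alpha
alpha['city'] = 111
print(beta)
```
{'name': 33, 'age': 39, 'city': 111}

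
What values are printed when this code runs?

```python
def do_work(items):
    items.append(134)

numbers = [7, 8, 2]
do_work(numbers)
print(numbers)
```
[7, 8, 2, 134]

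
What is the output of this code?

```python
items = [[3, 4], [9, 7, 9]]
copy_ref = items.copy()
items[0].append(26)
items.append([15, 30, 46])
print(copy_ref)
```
[[3, 4, 26], [9, 7, 9]]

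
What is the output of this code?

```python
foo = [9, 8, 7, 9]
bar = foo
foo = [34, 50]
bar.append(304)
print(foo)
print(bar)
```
[34, 50]
[9, 8, 7, 9, 304]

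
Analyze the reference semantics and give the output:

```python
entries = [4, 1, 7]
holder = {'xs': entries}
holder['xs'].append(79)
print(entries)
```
[4, 1, 7, 79]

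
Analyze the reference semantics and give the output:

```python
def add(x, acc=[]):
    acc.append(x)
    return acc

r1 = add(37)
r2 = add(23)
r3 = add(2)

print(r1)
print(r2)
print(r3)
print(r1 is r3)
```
[37, 23, 2]
[37, 23, 2]
[37, 23, 2]
True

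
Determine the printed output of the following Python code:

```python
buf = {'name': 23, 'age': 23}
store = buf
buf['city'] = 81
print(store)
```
{'name': 23, 'age': 23, 'city': 81}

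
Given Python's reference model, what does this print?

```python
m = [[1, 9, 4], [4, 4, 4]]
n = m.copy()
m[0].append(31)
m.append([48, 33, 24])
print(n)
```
[[1, 9, 4, 31], [4, 4, 4]]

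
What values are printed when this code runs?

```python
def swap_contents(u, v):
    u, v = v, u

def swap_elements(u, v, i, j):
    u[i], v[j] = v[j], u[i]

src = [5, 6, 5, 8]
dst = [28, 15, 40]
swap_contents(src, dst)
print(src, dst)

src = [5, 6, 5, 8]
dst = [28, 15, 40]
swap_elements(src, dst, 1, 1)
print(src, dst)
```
[5, 6, 5, 8] [28, 15, 40]
[5, 15, 5, 8] [28, 6, 40]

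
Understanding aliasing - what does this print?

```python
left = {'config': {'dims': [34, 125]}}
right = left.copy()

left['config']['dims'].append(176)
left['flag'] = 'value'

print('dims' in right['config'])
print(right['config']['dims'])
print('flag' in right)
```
True
[34, 125, 176]
False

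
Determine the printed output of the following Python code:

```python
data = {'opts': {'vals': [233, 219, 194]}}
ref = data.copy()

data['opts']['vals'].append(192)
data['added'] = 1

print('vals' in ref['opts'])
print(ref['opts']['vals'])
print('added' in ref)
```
True
[233, 219, 194, 192]
False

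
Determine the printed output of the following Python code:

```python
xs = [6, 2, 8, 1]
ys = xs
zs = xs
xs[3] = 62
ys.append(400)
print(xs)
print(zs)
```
[6, 2, 8, 62, 400]
[6, 2, 8, 62, 400]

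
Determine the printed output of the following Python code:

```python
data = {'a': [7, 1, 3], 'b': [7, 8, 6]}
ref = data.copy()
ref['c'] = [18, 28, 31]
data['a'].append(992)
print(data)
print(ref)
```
{'a': [7, 1, 3, 992], 'b': [7, 8, 6]}
{'a': [7, 1, 3, 992], 'b': [7, 8, 6], 'c': [18, 28, 31]}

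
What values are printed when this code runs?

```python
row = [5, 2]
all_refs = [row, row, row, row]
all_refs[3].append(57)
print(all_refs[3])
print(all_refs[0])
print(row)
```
[5, 2, 57]
[5, 2, 57]
[5, 2, 57]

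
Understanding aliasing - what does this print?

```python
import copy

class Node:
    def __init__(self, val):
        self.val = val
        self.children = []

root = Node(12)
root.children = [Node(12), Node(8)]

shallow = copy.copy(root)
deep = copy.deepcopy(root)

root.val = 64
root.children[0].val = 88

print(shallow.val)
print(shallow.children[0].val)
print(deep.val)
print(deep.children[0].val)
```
12
88
12
12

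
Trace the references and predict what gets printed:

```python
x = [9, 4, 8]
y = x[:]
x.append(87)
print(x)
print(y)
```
[9, 4, 8, 87]
[9, 4, 8]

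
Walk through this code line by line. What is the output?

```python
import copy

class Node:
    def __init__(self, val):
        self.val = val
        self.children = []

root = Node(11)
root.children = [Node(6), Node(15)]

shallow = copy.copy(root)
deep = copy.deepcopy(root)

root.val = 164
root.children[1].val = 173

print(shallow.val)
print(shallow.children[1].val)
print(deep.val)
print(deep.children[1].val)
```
11
173
11
15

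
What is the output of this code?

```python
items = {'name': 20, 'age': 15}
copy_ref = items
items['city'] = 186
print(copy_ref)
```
{'name': 20, 'age': 15, 'city': 186}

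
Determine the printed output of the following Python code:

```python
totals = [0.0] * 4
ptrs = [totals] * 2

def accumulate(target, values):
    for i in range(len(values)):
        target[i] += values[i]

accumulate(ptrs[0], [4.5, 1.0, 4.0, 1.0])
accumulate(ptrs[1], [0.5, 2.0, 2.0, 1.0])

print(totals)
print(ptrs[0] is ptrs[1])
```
[5.0, 3.0, 6.0, 2.0]
True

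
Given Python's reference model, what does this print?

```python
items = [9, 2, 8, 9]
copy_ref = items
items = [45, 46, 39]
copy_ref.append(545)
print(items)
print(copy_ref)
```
[45, 46, 39]
[9, 2, 8, 9, 545]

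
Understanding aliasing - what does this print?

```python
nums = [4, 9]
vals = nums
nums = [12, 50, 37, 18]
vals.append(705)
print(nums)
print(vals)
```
[12, 50, 37, 18]
[4, 9, 705]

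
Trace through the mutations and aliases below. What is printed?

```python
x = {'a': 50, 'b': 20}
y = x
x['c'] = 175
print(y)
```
{'a': 50, 'b': 20, 'c': 175}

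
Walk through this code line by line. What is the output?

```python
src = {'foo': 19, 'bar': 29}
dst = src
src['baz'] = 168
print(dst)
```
{'foo': 19, 'bar': 29, 'baz': 168}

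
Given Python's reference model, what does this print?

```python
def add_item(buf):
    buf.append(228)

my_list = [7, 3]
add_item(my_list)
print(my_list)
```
[7, 3, 228]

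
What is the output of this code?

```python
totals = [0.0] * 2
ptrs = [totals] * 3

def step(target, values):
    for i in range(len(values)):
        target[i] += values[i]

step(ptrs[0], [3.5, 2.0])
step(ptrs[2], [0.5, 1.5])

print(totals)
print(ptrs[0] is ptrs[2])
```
[4.0, 3.5]
True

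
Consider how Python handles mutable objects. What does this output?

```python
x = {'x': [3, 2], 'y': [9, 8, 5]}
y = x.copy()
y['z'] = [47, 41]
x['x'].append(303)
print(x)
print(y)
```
{'x': [3, 2, 303], 'y': [9, 8, 5]}
{'x': [3, 2, 303], 'y': [9, 8, 5], 'z': [47, 41]}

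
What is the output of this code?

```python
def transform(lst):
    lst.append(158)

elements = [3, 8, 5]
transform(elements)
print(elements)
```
[3, 8, 5, 158]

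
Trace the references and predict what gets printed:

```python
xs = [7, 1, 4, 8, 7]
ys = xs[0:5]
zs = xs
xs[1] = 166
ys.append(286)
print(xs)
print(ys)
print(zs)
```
[7, 166, 4, 8, 7]
[7, 1, 4, 8, 7, 286]
[7, 166, 4, 8, 7]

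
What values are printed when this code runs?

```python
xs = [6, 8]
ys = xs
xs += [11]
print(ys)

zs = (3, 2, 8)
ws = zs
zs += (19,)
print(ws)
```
[6, 8, 11]
(3, 2, 8)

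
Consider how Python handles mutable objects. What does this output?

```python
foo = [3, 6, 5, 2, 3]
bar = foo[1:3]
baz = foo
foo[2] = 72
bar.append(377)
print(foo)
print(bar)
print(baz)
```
[3, 6, 72, 2, 3]
[6, 5, 377]
[3, 6, 72, 2, 3]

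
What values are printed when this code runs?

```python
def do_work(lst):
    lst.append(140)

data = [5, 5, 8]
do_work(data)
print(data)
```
[5, 5, 8, 140]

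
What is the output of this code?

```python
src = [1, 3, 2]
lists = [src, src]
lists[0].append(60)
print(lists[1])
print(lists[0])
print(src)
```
[1, 3, 2, 60]
[1, 3, 2, 60]
[1, 3, 2, 60]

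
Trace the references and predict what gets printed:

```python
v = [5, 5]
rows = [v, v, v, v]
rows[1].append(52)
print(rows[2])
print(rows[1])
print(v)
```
[5, 5, 52]
[5, 5, 52]
[5, 5, 52]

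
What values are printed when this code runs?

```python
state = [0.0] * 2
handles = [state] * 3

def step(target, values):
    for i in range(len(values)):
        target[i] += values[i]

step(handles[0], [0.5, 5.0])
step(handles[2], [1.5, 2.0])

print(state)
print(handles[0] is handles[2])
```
[2.0, 7.0]
True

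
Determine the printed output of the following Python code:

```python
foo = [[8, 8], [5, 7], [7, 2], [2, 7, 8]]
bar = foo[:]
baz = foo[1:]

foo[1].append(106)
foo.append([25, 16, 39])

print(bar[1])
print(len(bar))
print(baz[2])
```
[5, 7, 106]
4
[2, 7, 8]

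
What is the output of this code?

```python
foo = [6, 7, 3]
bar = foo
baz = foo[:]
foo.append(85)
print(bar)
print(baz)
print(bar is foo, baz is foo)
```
[6, 7, 3, 85]
[6, 7, 3]
True False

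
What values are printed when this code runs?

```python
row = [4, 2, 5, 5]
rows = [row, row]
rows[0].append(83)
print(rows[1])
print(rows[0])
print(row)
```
[4, 2, 5, 5, 83]
[4, 2, 5, 5, 83]
[4, 2, 5, 5, 83]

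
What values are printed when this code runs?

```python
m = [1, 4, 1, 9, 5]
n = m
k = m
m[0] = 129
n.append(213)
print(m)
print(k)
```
[129, 4, 1, 9, 5, 213]
[129, 4, 1, 9, 5, 213]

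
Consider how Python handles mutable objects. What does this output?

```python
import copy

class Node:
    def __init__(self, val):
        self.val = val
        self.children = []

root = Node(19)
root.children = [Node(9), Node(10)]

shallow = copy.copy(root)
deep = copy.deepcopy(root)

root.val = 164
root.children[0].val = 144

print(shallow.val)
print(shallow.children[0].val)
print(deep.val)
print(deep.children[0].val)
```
19
144
19
9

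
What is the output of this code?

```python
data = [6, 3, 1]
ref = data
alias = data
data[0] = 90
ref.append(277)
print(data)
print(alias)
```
[90, 3, 1, 277]
[90, 3, 1, 277]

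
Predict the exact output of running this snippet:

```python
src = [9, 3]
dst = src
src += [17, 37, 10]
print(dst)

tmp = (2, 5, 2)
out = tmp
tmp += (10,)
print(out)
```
[9, 3, 17, 37, 10]
(2, 5, 2)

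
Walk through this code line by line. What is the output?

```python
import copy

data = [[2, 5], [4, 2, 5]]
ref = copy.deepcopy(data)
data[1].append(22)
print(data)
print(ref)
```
[[2, 5], [4, 2, 5, 22]]
[[2, 5], [4, 2, 5]]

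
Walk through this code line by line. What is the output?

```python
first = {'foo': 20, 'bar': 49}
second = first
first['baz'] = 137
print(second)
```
{'foo': 20, 'bar': 49, 'baz': 137}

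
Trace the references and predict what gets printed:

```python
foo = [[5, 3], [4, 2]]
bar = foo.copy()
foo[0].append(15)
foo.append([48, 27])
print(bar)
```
[[5, 3, 15], [4, 2]]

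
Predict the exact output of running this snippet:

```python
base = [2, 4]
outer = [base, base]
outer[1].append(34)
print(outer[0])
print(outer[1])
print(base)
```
[2, 4, 34]
[2, 4, 34]
[2, 4, 34]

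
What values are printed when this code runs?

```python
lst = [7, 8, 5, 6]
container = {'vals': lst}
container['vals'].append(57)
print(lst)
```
[7, 8, 5, 6, 57]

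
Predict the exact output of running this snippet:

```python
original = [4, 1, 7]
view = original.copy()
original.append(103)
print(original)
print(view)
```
[4, 1, 7, 103]
[4, 1, 7]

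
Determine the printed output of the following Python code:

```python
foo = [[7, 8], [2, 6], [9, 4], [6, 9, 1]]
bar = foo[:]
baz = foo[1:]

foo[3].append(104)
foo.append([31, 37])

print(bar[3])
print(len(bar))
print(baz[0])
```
[6, 9, 1, 104]
4
[2, 6]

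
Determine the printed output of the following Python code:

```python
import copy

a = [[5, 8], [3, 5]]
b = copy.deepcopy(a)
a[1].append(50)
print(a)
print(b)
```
[[5, 8], [3, 5, 50]]
[[5, 8], [3, 5]]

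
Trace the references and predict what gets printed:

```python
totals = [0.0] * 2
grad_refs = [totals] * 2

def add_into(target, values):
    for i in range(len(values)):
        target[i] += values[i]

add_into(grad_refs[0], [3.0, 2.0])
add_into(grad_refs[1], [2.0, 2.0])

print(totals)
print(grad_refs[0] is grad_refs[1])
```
[5.0, 4.0]
True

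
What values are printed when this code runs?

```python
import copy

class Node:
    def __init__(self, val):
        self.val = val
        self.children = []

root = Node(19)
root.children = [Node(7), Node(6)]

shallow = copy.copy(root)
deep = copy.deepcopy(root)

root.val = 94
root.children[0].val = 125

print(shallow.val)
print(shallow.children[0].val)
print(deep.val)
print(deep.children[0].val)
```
19
125
19
7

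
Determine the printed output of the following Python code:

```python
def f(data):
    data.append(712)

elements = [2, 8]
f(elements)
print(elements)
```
[2, 8, 712]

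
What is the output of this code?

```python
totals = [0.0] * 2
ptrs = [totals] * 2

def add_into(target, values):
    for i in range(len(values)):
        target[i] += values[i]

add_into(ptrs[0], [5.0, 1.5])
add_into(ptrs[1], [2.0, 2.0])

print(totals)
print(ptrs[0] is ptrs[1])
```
[7.0, 3.5]
True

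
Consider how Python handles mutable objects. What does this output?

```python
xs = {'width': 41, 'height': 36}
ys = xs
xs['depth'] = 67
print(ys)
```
{'width': 41, 'height': 36, 'depth': 67}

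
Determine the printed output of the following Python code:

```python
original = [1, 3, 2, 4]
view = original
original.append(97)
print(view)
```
[1, 3, 2, 4, 97]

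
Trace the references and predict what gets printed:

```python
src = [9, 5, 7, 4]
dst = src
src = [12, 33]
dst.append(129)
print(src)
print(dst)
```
[12, 33]
[9, 5, 7, 4, 129]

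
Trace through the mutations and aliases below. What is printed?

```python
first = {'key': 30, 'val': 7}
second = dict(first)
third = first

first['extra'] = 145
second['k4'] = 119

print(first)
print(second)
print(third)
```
{'key': 30, 'val': 7, 'extra': 145}
{'key': 30, 'val': 7, 'k4': 119}
{'key': 30, 'val': 7, 'extra': 145}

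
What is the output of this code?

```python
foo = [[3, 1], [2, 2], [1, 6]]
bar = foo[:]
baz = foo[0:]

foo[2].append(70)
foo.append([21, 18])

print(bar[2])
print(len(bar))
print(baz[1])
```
[1, 6, 70]
3
[2, 2]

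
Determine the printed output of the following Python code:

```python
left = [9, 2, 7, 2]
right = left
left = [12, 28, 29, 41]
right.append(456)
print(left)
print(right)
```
[12, 28, 29, 41]
[9, 2, 7, 2, 456]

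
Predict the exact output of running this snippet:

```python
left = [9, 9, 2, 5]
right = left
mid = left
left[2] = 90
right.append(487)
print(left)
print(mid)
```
[9, 9, 90, 5, 487]
[9, 9, 90, 5, 487]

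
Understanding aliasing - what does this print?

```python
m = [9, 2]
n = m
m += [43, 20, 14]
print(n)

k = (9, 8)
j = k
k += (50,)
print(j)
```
[9, 2, 43, 20, 14]
(9, 8)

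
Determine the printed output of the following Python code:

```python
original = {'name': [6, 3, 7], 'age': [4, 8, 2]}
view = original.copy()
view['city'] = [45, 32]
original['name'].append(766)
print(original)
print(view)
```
{'name': [6, 3, 7, 766], 'age': [4, 8, 2]}
{'name': [6, 3, 7, 766], 'age': [4, 8, 2], 'city': [45, 32]}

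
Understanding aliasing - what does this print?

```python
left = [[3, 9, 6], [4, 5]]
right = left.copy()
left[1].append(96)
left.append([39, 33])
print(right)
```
[[3, 9, 6], [4, 5, 96]]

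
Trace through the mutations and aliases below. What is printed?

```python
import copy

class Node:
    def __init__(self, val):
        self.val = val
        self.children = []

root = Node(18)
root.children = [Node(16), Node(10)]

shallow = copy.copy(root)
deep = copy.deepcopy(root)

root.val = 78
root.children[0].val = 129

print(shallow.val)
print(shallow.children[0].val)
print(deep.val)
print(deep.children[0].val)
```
18
129
18
16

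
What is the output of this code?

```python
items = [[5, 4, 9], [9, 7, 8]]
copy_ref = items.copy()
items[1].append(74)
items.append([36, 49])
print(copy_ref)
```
[[5, 4, 9], [9, 7, 8, 74]]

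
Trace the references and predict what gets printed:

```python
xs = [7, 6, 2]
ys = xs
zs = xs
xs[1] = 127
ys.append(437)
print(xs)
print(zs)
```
[7, 127, 2, 437]
[7, 127, 2, 437]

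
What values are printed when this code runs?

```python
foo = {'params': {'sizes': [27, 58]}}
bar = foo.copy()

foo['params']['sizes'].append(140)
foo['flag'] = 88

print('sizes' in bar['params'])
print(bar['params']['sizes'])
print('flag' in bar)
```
True
[27, 58, 140]
False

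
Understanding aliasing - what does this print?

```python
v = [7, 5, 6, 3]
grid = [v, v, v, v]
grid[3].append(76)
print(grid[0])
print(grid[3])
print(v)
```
[7, 5, 6, 3, 76]
[7, 5, 6, 3, 76]
[7, 5, 6, 3, 76]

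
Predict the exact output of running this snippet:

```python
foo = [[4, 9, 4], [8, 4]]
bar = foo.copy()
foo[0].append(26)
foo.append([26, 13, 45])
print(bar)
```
[[4, 9, 4, 26], [8, 4]]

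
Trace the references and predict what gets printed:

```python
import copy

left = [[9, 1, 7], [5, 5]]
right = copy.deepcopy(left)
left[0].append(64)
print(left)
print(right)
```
[[9, 1, 7, 64], [5, 5]]
[[9, 1, 7], [5, 5]]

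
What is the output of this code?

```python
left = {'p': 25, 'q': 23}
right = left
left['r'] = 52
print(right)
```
{'p': 25, 'q': 23, 'r': 52}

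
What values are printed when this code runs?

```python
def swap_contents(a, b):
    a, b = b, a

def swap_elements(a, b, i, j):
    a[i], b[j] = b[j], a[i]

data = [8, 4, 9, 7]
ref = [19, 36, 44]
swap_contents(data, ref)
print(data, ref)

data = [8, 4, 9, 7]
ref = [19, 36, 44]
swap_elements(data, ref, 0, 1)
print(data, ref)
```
[8, 4, 9, 7] [19, 36, 44]
[36, 4, 9, 7] [19, 8, 44]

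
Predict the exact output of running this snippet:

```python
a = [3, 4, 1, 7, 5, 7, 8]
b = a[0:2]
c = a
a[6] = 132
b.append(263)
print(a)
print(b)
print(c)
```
[3, 4, 1, 7, 5, 7, 132]
[3, 4, 263]
[3, 4, 1, 7, 5, 7, 132]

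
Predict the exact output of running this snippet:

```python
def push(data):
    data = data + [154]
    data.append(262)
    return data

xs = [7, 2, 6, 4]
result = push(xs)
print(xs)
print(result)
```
[7, 2, 6, 4]
[7, 2, 6, 4, 154, 262]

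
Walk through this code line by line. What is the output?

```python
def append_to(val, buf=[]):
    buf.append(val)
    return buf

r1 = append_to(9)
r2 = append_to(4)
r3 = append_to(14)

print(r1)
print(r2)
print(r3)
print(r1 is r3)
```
[9, 4, 14]
[9, 4, 14]
[9, 4, 14]
True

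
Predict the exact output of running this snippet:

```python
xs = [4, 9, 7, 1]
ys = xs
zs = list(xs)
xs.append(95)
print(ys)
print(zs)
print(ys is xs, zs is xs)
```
[4, 9, 7, 1, 95]
[4, 9, 7, 1]
True False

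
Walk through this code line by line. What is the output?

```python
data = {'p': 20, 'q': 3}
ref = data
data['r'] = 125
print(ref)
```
{'p': 20, 'q': 3, 'r': 125}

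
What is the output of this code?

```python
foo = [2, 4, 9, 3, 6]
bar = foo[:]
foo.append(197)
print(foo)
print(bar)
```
[2, 4, 9, 3, 6, 197]
[2, 4, 9, 3, 6]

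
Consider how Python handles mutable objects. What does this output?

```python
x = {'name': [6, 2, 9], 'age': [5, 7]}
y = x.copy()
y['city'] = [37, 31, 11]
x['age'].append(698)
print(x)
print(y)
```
{'name': [6, 2, 9], 'age': [5, 7, 698]}
{'name': [6, 2, 9], 'age': [5, 7, 698], 'city': [37, 31, 11]}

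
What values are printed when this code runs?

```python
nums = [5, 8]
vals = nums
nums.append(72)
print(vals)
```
[5, 8, 72]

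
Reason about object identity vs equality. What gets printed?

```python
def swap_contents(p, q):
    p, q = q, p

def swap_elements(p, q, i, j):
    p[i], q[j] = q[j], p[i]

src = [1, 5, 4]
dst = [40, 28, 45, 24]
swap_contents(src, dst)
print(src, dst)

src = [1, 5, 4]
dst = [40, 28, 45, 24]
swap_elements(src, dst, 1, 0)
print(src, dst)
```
[1, 5, 4] [40, 28, 45, 24]
[1, 40, 4] [5, 28, 45, 24]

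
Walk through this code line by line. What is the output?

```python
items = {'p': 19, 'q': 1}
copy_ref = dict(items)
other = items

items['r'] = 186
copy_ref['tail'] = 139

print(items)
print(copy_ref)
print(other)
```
{'p': 19, 'q': 1, 'r': 186}
{'p': 19, 'q': 1, 'tail': 139}
{'p': 19, 'q': 1, 'r': 186}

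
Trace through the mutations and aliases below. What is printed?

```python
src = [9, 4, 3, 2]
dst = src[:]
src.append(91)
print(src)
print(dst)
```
[9, 4, 3, 2, 91]
[9, 4, 3, 2]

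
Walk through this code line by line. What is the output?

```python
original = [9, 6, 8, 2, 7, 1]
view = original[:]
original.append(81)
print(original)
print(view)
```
[9, 6, 8, 2, 7, 1, 81]
[9, 6, 8, 2, 7, 1]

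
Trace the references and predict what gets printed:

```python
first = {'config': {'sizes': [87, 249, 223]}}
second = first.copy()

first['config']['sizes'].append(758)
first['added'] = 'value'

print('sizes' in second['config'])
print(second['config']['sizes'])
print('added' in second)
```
True
[87, 249, 223, 758]
False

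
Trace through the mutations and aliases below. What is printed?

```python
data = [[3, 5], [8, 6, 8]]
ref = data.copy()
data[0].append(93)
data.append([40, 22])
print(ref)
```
[[3, 5, 93], [8, 6, 8]]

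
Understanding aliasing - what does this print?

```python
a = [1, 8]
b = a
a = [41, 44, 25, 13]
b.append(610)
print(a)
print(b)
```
[41, 44, 25, 13]
[1, 8, 610]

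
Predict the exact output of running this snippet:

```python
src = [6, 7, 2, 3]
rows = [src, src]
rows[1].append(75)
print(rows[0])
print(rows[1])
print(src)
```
[6, 7, 2, 3, 75]
[6, 7, 2, 3, 75]
[6, 7, 2, 3, 75]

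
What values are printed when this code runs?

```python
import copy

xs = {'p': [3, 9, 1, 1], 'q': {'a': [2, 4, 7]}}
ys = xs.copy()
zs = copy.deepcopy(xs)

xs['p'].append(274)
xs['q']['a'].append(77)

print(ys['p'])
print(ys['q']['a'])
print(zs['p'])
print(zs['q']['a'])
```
[3, 9, 1, 1, 274]
[2, 4, 7, 77]
[3, 9, 1, 1]
[2, 4, 7]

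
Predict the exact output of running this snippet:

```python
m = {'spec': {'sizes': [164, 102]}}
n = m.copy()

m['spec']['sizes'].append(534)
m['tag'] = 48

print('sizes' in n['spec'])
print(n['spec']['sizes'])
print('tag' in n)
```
True
[164, 102, 534]
False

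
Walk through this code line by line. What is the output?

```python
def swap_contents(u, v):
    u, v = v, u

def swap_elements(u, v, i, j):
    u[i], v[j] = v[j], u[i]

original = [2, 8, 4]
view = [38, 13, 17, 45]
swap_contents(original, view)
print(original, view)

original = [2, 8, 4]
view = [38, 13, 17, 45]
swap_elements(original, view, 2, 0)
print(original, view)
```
[2, 8, 4] [38, 13, 17, 45]
[2, 8, 38] [4, 13, 17, 45]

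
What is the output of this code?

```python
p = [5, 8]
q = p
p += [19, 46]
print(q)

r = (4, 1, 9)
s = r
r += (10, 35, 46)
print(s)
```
[5, 8, 19, 46]
(4, 1, 9)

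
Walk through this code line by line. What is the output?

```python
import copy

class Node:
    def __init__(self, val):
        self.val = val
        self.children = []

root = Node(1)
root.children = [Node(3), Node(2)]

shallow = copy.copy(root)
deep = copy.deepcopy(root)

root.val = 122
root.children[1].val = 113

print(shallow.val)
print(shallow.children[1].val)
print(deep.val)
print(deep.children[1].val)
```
1
113
1
2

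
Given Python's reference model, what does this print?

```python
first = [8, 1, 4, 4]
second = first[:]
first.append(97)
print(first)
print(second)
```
[8, 1, 4, 4, 97]
[8, 1, 4, 4]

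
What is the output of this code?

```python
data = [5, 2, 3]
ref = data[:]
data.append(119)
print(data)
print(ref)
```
[5, 2, 3, 119]
[5, 2, 3]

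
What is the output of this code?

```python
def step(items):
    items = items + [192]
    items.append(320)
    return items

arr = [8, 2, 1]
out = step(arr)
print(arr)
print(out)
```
[8, 2, 1]
[8, 2, 1, 192, 320]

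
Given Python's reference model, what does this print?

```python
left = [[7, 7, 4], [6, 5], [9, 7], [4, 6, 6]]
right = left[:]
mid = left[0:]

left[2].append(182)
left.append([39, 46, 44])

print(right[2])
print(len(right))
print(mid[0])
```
[9, 7, 182]
4
[7, 7, 4]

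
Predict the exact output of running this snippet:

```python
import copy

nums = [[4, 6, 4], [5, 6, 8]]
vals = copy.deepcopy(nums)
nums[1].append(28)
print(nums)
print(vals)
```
[[4, 6, 4], [5, 6, 8, 28]]
[[4, 6, 4], [5, 6, 8]]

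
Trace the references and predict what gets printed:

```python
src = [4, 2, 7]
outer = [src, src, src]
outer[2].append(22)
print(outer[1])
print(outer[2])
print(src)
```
[4, 2, 7, 22]
[4, 2, 7, 22]
[4, 2, 7, 22]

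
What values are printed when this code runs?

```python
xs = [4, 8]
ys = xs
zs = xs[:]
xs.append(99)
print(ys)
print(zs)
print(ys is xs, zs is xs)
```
[4, 8, 99]
[4, 8]
True False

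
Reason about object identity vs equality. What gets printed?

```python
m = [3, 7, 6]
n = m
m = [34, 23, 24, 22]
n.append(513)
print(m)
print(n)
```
[34, 23, 24, 22]
[3, 7, 6, 513]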